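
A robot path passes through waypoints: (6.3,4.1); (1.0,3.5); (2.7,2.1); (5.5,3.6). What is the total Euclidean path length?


Segment lengths:
  seg1 = sqrt((-5.3)^2 + (-0.6)^2) = 5.3339
  seg2 = sqrt((1.7)^2 + (-1.4)^2) = 2.2023
  seg3 = sqrt((2.8)^2 + (1.5)^2) = 3.1765
Total = 10.7126


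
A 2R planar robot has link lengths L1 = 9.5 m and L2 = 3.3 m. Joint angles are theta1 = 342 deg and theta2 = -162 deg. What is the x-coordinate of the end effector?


Convert angles to radians: theta1 = 5.969, theta2 = -2.8274
x = L1*cos(theta1) + L2*cos(theta1+theta2)
x = 9.035 + -3.3
x = 5.735


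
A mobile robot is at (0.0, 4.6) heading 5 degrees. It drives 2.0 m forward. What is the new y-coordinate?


y_new = y0 + d*sin(theta)
= 4.6 + 2.0*sin(5)
= 4.6 + 0.1743
= 4.7743


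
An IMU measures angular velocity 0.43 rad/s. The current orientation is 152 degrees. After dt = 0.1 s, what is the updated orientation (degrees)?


delta_theta = w * dt = 0.43 * 0.1 = 0.043 rad
= 2.4637 deg
theta_new = 152 + 2.4637 = 154.4637 deg


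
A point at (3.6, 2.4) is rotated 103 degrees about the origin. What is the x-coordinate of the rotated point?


x' = x*cos(theta) - y*sin(theta)
cos(103 deg) = -0.225, sin(103 deg) = 0.9744
x' = 3.6 * -0.225 - 2.4 * 0.9744
= -0.8098 - 2.3385
= -3.1483


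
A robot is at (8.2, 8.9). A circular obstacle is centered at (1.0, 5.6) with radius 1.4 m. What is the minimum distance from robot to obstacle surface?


center_dist = sqrt((8.2-1.0)^2 + (8.9-5.6)^2)
= sqrt(51.84 + 10.89)
= 7.9202
min_dist = center_dist - radius = 7.9202 - 1.4 = 6.5202 m


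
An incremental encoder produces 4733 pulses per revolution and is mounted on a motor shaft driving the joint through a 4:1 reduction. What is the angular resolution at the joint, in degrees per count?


counts per rev = 4733
effective counts at joint = 4733 * 4 = 18932
resolution = 360 / 18932
= 0.019 deg/count


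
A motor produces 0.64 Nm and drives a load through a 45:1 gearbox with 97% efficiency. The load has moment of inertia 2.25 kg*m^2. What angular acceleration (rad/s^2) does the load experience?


tau_out = tau_motor * N * eta
= 0.64 * 45 * 0.97 = 27.936 Nm
alpha = tau_out / I = 27.936 / 2.25
= 12.416 rad/s^2


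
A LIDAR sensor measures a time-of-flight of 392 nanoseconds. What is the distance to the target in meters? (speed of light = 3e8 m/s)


tof = 392 ns = 3.92e-07 s
dist = c * tof / 2
= 3e8 * 3.92e-07 / 2
= 58.8 m


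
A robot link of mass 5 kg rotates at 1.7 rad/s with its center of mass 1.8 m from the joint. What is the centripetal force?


F = m * omega^2 * r
= 5 * 1.7^2 * 1.8
= 5 * 2.89 * 1.8
= 26.01 N


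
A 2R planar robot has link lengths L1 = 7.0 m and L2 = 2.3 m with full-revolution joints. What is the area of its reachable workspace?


r_max = L1 + L2 = 9.3 m
r_min = |L1 - L2| = 4.7 m
Area = pi*(r_max^2 - r_min^2)
= pi*(86.49 - 22.09)
= pi * 64.4
= 202.3186 m^2


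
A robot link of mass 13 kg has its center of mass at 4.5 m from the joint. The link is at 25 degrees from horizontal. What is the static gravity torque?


tau = m*g*L*cos(angle)
= 13 * 9.81 * 4.5 * cos(25 deg)
= 13 * 9.81 * 4.5 * 0.9063
= 520.1164 Nm


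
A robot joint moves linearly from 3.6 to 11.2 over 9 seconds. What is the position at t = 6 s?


s = t/T = 6/9 = 0.6667
p(t) = p0 + (pf-p0)*s
= 3.6 + (11.2 - 3.6) * 0.6667
= 8.6667


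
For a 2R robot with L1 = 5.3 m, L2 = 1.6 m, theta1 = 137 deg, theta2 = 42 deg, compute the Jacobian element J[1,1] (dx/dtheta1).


J[1,1] = -L1*sin(t1) - L2*sin(t1+t2)
= -5.3*sin(137) - 1.6*sin(179)
= -3.6425


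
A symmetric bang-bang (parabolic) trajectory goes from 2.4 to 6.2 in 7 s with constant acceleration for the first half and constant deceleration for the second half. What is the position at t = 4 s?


Symmetric rest-to-rest: each phase covers (pf-p0)/2 in time T/2. 0.5*a*(T/2)^2 = (pf-p0)/2 => a = 4*(pf-p0)/T^2
a = 4*(6.2-2.4)/7^2 = 0.3102
t = 4 is in the deceleration phase (t > T/2).
p = pf - 0.5*a*(T-t)^2 = 6.2 - 0.5*0.3102*3^2
= 4.8041


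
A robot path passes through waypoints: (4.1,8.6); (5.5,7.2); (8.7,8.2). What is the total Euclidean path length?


Segment lengths:
  seg1 = sqrt((1.4)^2 + (-1.4)^2) = 1.9799
  seg2 = sqrt((3.2)^2 + (1.0)^2) = 3.3526
Total = 5.3325


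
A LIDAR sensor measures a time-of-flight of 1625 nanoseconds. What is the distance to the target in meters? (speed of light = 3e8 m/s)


tof = 1625 ns = 1.625e-06 s
dist = c * tof / 2
= 3e8 * 1.625e-06 / 2
= 243.75 m


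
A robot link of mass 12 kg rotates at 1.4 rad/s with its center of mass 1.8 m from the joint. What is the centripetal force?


F = m * omega^2 * r
= 12 * 1.4^2 * 1.8
= 12 * 1.96 * 1.8
= 42.336 N


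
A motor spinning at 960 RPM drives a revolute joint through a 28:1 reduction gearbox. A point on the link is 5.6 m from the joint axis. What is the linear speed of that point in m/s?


omega_motor = 960 * 2*pi/60 = 100.531 rad/s
omega_joint = omega_motor / 28 = 3.5904 rad/s
v = omega_joint * r = 3.5904 * 5.6
= 20.1062 m/s


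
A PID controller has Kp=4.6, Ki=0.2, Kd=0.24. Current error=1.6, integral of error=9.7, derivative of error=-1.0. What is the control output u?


u = Kp*e + Ki*int(e) + Kd*de/dt
= 4.6*1.6 + 0.2*9.7 + 0.24*(-1.0)
= 7.36 + 1.94 + -0.24
= 9.06


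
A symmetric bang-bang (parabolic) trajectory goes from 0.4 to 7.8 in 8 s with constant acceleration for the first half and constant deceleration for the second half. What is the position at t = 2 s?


Symmetric rest-to-rest: each phase covers (pf-p0)/2 in time T/2. 0.5*a*(T/2)^2 = (pf-p0)/2 => a = 4*(pf-p0)/T^2
a = 4*(7.8-0.4)/8^2 = 0.4625
t = 2 is in the acceleration phase (t <= T/2).
p = p0 + 0.5*a*t^2 = 0.4 + 0.5*0.4625*2^2
= 1.325


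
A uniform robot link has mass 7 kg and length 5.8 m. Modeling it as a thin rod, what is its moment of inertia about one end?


I = (1/3) * m * L^2
= (1/3) * 7 * 5.8^2
= 0.333333 * 7 * 33.64
= 78.4933 kg*m^2


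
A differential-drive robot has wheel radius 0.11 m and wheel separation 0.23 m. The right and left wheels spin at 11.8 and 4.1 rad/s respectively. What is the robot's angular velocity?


vR = r*wR = 0.11*11.8 = 1.298 m/s
vL = r*wL = 0.11*4.1 = 0.451 m/s
v = (vR+vL)/2 = 0.8745 m/s
omega = (vR-vL)/L = 3.6826 rad/s
angular velocity = 3.6826 rad/s


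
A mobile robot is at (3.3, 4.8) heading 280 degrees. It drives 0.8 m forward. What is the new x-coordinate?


x_new = x0 + d*cos(theta)
= 3.3 + 0.8*cos(280)
= 3.3 + 0.1389
= 3.4389


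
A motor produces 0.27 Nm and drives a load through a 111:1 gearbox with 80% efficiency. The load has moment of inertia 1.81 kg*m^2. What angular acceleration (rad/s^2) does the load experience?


tau_out = tau_motor * N * eta
= 0.27 * 111 * 0.8 = 23.976 Nm
alpha = tau_out / I = 23.976 / 1.81
= 13.2464 rad/s^2


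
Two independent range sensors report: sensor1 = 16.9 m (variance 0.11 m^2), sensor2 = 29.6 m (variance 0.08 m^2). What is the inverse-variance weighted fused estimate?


w1 = (1/var1) / (1/var1 + 1/var2)
   = 9.0909 / (9.0909 + 12.5) = 0.4211
w2 = 1 - w1 = 0.5789
fused = w1*s1 + w2*s2 = 7.1158 + 17.1368
= 24.2526 m


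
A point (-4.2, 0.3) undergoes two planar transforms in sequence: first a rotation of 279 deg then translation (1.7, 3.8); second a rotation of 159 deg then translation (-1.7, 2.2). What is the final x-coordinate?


After transform 1:
x1 = cos(279)*-4.2 - sin(279)*0.3 + 1.7 = 1.3393
y1 = sin(279)*-4.2 + cos(279)*0.3 + 3.8 = 7.9952
After transform 2:
x2 = cos(159)*1.3393 - sin(159)*7.9952 + -1.7
= -5.8156


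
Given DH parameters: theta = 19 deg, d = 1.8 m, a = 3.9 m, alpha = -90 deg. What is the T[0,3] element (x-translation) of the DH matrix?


T[0,3] = a * cos(theta)
= 3.9 * cos(19 deg)
= 3.9 * 0.9455
= 3.6875


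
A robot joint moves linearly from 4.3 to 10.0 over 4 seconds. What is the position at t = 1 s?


s = t/T = 1/4 = 0.25
p(t) = p0 + (pf-p0)*s
= 4.3 + (10.0 - 4.3) * 0.25
= 5.725


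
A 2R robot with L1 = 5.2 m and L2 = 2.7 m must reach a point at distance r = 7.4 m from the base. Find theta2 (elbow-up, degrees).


cos(theta2) = (r^2 - L1^2 - L2^2) / (2*L1*L2)
cos(theta2) = (54.76 - 27.04 - 7.29) / 28.08
cos(theta2) = 0.727564
theta2 = 43.3174 degrees


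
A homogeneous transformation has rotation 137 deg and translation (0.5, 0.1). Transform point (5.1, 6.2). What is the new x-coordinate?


x' = cos(theta)*px - sin(theta)*py + tx
= -0.7314*5.1 - 0.682*6.2 + 0.5
= -7.4583


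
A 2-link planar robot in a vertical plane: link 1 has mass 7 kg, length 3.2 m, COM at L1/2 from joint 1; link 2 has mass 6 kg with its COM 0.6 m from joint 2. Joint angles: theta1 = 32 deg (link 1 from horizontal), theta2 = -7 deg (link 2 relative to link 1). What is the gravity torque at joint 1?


Horizontal distance from joint 1 to link-1 COM:
  x_c1 = (L1/2)*cos(t1) = 1.6 * 0.848 = 1.3569 m
Horizontal distance from joint 1 to link-2 COM:
  x_c2 = L1*cos(t1) + Lc2*cos(t1+t2)
       = 3.2*0.848 + 0.6*0.9063 = 3.2575 m
tau1 = m1*g*x_c1 + m2*g*x_c2
     = 7*9.81*1.3569 + 6*9.81*3.2575
     = 93.1767 + 191.7387
     = 284.9155 Nm


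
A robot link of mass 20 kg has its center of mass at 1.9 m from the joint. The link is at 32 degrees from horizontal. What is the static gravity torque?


tau = m*g*L*cos(angle)
= 20 * 9.81 * 1.9 * cos(32 deg)
= 20 * 9.81 * 1.9 * 0.848
= 316.1354 Nm


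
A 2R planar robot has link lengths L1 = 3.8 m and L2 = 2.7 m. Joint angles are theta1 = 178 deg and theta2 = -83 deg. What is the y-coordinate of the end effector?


Convert angles to radians: theta1 = 3.1067, theta2 = -1.4486
y = L1*sin(theta1) + L2*sin(theta1+theta2)
y = 0.1326 + 2.6897
y = 2.8223


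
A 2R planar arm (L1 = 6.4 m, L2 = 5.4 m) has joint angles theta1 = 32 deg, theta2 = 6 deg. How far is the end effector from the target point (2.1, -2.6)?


End effector via forward kinematics:
x = L1*cos(t1) + L2*cos(t1+t2) = 9.6828
y = L1*sin(t1) + L2*sin(t1+t2) = 6.7161
Distance to target:
d = sqrt((2.1 - 9.6828)^2 + (-2.6 - 6.7161)^2)
= sqrt(57.4983 + 86.7889)
= 12.012 m


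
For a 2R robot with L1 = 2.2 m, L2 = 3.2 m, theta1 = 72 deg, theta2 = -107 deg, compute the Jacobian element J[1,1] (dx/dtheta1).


J[1,1] = -L1*sin(t1) - L2*sin(t1+t2)
= -2.2*sin(72) - 3.2*sin(-35)
= -0.2569


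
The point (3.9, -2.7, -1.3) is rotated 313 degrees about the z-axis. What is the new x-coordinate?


Rotation about z-axis: x' = x*cos(theta) - y*sin(theta)
= 3.9 * 0.682 - -2.7 * -0.7314
= 0.6851


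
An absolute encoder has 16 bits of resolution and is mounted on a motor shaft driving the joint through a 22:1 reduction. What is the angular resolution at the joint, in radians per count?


counts = 2^16 = 65536
effective counts at joint = 65536 * 22 = 1441792
resolution = 2*pi / 1441792
= 4.3579e-06 rad/count


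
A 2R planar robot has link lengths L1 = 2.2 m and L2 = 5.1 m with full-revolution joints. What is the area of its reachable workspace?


r_max = L1 + L2 = 7.3 m
r_min = |L1 - L2| = 2.9 m
Area = pi*(r_max^2 - r_min^2)
= pi*(53.29 - 8.41)
= pi * 44.88
= 140.9947 m^2


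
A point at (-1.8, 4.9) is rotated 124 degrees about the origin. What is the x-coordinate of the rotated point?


x' = x*cos(theta) - y*sin(theta)
cos(124 deg) = -0.5592, sin(124 deg) = 0.829
x' = -1.8 * -0.5592 - 4.9 * 0.829
= 1.0065 - 4.0623
= -3.0557


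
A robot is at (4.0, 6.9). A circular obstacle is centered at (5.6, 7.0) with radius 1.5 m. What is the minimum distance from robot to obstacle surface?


center_dist = sqrt((4.0-5.6)^2 + (6.9-7.0)^2)
= sqrt(2.56 + 0.01)
= 1.6031
min_dist = center_dist - radius = 1.6031 - 1.5 = 0.1031 m


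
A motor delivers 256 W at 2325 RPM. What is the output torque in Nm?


omega = 2325 * 2*pi/60 = 243.4734 rad/s
tau = P / omega = 256 / 243.4734
= 1.0514 Nm


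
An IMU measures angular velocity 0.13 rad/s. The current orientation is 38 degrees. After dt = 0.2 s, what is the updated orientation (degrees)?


delta_theta = w * dt = 0.13 * 0.2 = 0.026 rad
= 1.4897 deg
theta_new = 38 + 1.4897 = 39.4897 deg


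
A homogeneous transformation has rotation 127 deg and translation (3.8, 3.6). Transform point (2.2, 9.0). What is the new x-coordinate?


x' = cos(theta)*px - sin(theta)*py + tx
= -0.6018*2.2 - 0.7986*9.0 + 3.8
= -4.7117


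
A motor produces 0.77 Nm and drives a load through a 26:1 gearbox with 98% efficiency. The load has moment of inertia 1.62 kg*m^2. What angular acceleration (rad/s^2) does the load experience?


tau_out = tau_motor * N * eta
= 0.77 * 26 * 0.98 = 19.6196 Nm
alpha = tau_out / I = 19.6196 / 1.62
= 12.1109 rad/s^2


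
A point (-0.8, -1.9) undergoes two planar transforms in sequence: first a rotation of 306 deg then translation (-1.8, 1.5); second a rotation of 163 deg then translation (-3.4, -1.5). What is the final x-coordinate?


After transform 1:
x1 = cos(306)*-0.8 - sin(306)*-1.9 + -1.8 = -3.8074
y1 = sin(306)*-0.8 + cos(306)*-1.9 + 1.5 = 1.0304
After transform 2:
x2 = cos(163)*-3.8074 - sin(163)*1.0304 + -3.4
= -0.0603


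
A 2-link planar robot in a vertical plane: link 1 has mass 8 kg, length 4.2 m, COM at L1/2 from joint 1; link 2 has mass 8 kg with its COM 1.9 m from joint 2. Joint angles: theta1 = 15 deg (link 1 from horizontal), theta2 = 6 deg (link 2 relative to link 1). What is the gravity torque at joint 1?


Horizontal distance from joint 1 to link-1 COM:
  x_c1 = (L1/2)*cos(t1) = 2.1 * 0.9659 = 2.0284 m
Horizontal distance from joint 1 to link-2 COM:
  x_c2 = L1*cos(t1) + Lc2*cos(t1+t2)
       = 4.2*0.9659 + 1.9*0.9336 = 5.8307 m
tau1 = m1*g*x_c1 + m2*g*x_c2
     = 8*9.81*2.0284 + 8*9.81*5.8307
     = 159.1923 + 457.5927
     = 616.785 Nm


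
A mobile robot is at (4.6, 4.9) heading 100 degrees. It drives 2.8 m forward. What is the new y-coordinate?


y_new = y0 + d*sin(theta)
= 4.9 + 2.8*sin(100)
= 4.9 + 2.7575
= 7.6575


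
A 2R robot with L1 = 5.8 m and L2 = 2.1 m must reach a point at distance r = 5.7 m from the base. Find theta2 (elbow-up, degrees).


cos(theta2) = (r^2 - L1^2 - L2^2) / (2*L1*L2)
cos(theta2) = (32.49 - 33.64 - 4.41) / 24.36
cos(theta2) = -0.228243
theta2 = 103.1937 degrees


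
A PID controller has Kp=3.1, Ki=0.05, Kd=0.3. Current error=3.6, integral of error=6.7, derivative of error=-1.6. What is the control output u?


u = Kp*e + Ki*int(e) + Kd*de/dt
= 3.1*3.6 + 0.05*6.7 + 0.3*(-1.6)
= 11.16 + 0.335 + -0.48
= 11.015


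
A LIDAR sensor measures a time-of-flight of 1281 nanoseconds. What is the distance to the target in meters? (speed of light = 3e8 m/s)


tof = 1281 ns = 1.281e-06 s
dist = c * tof / 2
= 3e8 * 1.281e-06 / 2
= 192.15 m


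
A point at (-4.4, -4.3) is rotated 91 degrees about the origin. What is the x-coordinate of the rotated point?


x' = x*cos(theta) - y*sin(theta)
cos(91 deg) = -0.0175, sin(91 deg) = 0.9998
x' = -4.4 * -0.0175 - -4.3 * 0.9998
= 0.0768 - -4.2993
= 4.3761


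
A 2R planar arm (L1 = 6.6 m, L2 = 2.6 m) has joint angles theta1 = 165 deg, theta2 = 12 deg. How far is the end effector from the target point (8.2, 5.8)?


End effector via forward kinematics:
x = L1*cos(t1) + L2*cos(t1+t2) = -8.9715
y = L1*sin(t1) + L2*sin(t1+t2) = 1.8443
Distance to target:
d = sqrt((8.2 - -8.9715)^2 + (5.8 - 1.8443)^2)
= sqrt(294.862 + 15.6477)
= 17.6213 m


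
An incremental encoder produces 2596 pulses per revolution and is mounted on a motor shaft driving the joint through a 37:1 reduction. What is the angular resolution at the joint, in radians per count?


counts per rev = 2596
effective counts at joint = 2596 * 37 = 96052
resolution = 2*pi / 96052
= 6.5414e-05 rad/count


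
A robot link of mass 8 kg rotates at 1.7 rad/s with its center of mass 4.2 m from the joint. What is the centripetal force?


F = m * omega^2 * r
= 8 * 1.7^2 * 4.2
= 8 * 2.89 * 4.2
= 97.104 N


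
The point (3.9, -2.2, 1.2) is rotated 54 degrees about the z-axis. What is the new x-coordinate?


Rotation about z-axis: x' = x*cos(theta) - y*sin(theta)
= 3.9 * 0.5878 - -2.2 * 0.809
= 4.0722


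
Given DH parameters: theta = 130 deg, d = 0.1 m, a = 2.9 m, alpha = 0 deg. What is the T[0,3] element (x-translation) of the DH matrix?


T[0,3] = a * cos(theta)
= 2.9 * cos(130 deg)
= 2.9 * -0.6428
= -1.8641


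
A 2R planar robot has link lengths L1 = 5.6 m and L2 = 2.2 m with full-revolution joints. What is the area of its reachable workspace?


r_max = L1 + L2 = 7.8 m
r_min = |L1 - L2| = 3.4 m
Area = pi*(r_max^2 - r_min^2)
= pi*(60.84 - 11.56)
= pi * 49.28
= 154.8177 m^2


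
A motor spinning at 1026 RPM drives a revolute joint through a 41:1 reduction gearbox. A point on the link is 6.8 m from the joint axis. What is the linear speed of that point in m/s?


omega_motor = 1026 * 2*pi/60 = 107.4425 rad/s
omega_joint = omega_motor / 41 = 2.6205 rad/s
v = omega_joint * r = 2.6205 * 6.8
= 17.8197 m/s


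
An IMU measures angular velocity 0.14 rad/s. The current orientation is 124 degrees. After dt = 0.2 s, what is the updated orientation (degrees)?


delta_theta = w * dt = 0.14 * 0.2 = 0.028 rad
= 1.6043 deg
theta_new = 124 + 1.6043 = 125.6043 deg


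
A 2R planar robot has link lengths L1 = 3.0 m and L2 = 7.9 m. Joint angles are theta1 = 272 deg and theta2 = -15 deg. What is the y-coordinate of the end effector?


Convert angles to radians: theta1 = 4.7473, theta2 = -0.2618
y = L1*sin(theta1) + L2*sin(theta1+theta2)
y = -2.9982 + -7.6975
y = -10.6957


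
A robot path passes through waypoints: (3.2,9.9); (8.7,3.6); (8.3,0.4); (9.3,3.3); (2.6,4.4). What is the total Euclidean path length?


Segment lengths:
  seg1 = sqrt((5.5)^2 + (-6.3)^2) = 8.363
  seg2 = sqrt((-0.4)^2 + (-3.2)^2) = 3.2249
  seg3 = sqrt((1.0)^2 + (2.9)^2) = 3.0676
  seg4 = sqrt((-6.7)^2 + (1.1)^2) = 6.7897
Total = 21.4452


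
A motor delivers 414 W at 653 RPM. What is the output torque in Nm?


omega = 653 * 2*pi/60 = 68.382 rad/s
tau = P / omega = 414 / 68.382
= 6.0542 Nm


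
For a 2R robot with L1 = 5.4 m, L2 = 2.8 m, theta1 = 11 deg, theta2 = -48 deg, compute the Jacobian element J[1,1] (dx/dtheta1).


J[1,1] = -L1*sin(t1) - L2*sin(t1+t2)
= -5.4*sin(11) - 2.8*sin(-37)
= 0.6547


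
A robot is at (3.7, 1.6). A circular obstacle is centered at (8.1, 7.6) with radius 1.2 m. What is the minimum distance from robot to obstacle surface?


center_dist = sqrt((3.7-8.1)^2 + (1.6-7.6)^2)
= sqrt(19.36 + 36.0)
= 7.4404
min_dist = center_dist - radius = 7.4404 - 1.2 = 6.2404 m


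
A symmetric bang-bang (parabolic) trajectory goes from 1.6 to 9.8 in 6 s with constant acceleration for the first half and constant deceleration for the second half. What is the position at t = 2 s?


Symmetric rest-to-rest: each phase covers (pf-p0)/2 in time T/2. 0.5*a*(T/2)^2 = (pf-p0)/2 => a = 4*(pf-p0)/T^2
a = 4*(9.8-1.6)/6^2 = 0.9111
t = 2 is in the acceleration phase (t <= T/2).
p = p0 + 0.5*a*t^2 = 1.6 + 0.5*0.9111*2^2
= 3.4222


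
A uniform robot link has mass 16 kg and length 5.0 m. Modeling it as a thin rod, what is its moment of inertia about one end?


I = (1/3) * m * L^2
= (1/3) * 16 * 5.0^2
= 0.333333 * 16 * 25.0
= 133.3333 kg*m^2


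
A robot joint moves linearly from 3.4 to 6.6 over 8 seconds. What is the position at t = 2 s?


s = t/T = 2/8 = 0.25
p(t) = p0 + (pf-p0)*s
= 3.4 + (6.6 - 3.4) * 0.25
= 4.2


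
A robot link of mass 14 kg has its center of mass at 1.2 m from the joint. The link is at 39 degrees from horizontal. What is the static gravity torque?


tau = m*g*L*cos(angle)
= 14 * 9.81 * 1.2 * cos(39 deg)
= 14 * 9.81 * 1.2 * 0.7771
= 128.0799 Nm


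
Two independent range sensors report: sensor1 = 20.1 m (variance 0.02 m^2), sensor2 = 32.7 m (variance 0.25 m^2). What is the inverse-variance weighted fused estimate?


w1 = (1/var1) / (1/var1 + 1/var2)
   = 50.0 / (50.0 + 4.0) = 0.9259
w2 = 1 - w1 = 0.0741
fused = w1*s1 + w2*s2 = 18.6111 + 2.4222
= 21.0333 m


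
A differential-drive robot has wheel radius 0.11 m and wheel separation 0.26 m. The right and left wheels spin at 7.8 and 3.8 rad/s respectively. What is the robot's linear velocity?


vR = r*wR = 0.11*7.8 = 0.858 m/s
vL = r*wL = 0.11*3.8 = 0.418 m/s
v = (vR+vL)/2 = 0.638 m/s
omega = (vR-vL)/L = 1.6923 rad/s
linear velocity = 0.638 m/s


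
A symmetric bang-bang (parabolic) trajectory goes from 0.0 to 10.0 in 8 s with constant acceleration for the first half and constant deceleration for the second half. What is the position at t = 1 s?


Symmetric rest-to-rest: each phase covers (pf-p0)/2 in time T/2. 0.5*a*(T/2)^2 = (pf-p0)/2 => a = 4*(pf-p0)/T^2
a = 4*(10.0-0.0)/8^2 = 0.625
t = 1 is in the acceleration phase (t <= T/2).
p = p0 + 0.5*a*t^2 = 0.0 + 0.5*0.625*1^2
= 0.3125


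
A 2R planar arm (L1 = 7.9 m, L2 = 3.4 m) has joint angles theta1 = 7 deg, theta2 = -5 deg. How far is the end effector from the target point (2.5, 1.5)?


End effector via forward kinematics:
x = L1*cos(t1) + L2*cos(t1+t2) = 11.239
y = L1*sin(t1) + L2*sin(t1+t2) = 1.0814
Distance to target:
d = sqrt((2.5 - 11.239)^2 + (1.5 - 1.0814)^2)
= sqrt(76.3709 + 0.1752)
= 8.7491 m


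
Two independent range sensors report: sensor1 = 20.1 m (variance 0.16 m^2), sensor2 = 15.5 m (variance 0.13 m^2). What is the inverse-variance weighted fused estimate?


w1 = (1/var1) / (1/var1 + 1/var2)
   = 6.25 / (6.25 + 7.6923) = 0.4483
w2 = 1 - w1 = 0.5517
fused = w1*s1 + w2*s2 = 9.0103 + 8.5517
= 17.5621 m


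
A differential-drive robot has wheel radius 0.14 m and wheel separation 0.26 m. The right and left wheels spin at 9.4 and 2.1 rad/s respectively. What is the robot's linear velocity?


vR = r*wR = 0.14*9.4 = 1.316 m/s
vL = r*wL = 0.14*2.1 = 0.294 m/s
v = (vR+vL)/2 = 0.805 m/s
omega = (vR-vL)/L = 3.9308 rad/s
linear velocity = 0.805 m/s


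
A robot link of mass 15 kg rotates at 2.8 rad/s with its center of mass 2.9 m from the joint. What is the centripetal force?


F = m * omega^2 * r
= 15 * 2.8^2 * 2.9
= 15 * 7.84 * 2.9
= 341.04 N


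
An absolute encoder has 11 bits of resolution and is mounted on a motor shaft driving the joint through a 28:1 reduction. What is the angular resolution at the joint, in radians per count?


counts = 2^11 = 2048
effective counts at joint = 2048 * 28 = 57344
resolution = 2*pi / 57344
= 1.0957e-04 rad/count


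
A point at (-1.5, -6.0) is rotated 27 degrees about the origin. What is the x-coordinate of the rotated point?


x' = x*cos(theta) - y*sin(theta)
cos(27 deg) = 0.891, sin(27 deg) = 0.454
x' = -1.5 * 0.891 - -6.0 * 0.454
= -1.3365 - -2.7239
= 1.3874


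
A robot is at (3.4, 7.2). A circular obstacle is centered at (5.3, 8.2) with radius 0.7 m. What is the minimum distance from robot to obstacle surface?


center_dist = sqrt((3.4-5.3)^2 + (7.2-8.2)^2)
= sqrt(3.61 + 1.0)
= 2.1471
min_dist = center_dist - radius = 2.1471 - 0.7 = 1.4471 m


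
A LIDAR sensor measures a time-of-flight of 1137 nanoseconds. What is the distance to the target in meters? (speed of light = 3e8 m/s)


tof = 1137 ns = 1.137e-06 s
dist = c * tof / 2
= 3e8 * 1.137e-06 / 2
= 170.55 m


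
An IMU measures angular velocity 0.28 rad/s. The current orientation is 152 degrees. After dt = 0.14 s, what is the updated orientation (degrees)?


delta_theta = w * dt = 0.28 * 0.14 = 0.0392 rad
= 2.246 deg
theta_new = 152 + 2.246 = 154.246 deg


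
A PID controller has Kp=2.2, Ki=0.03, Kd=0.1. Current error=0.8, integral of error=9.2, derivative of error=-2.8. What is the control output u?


u = Kp*e + Ki*int(e) + Kd*de/dt
= 2.2*0.8 + 0.03*9.2 + 0.1*(-2.8)
= 1.76 + 0.276 + -0.28
= 1.756


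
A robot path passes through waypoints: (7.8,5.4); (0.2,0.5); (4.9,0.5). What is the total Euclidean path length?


Segment lengths:
  seg1 = sqrt((-7.6)^2 + (-4.9)^2) = 9.0427
  seg2 = sqrt((4.7)^2 + (0.0)^2) = 4.7
Total = 13.7427


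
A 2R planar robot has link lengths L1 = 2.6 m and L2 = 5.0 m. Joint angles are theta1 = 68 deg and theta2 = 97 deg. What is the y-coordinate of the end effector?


Convert angles to radians: theta1 = 1.1868, theta2 = 1.693
y = L1*sin(theta1) + L2*sin(theta1+theta2)
y = 2.4107 + 1.2941
y = 3.7048


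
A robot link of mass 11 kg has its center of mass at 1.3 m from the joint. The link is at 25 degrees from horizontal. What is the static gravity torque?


tau = m*g*L*cos(angle)
= 11 * 9.81 * 1.3 * cos(25 deg)
= 11 * 9.81 * 1.3 * 0.9063
= 127.1396 Nm


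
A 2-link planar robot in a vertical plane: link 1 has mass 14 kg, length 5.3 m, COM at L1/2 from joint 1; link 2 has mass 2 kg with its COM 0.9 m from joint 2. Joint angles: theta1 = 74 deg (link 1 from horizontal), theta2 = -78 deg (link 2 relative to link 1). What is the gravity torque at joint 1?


Horizontal distance from joint 1 to link-1 COM:
  x_c1 = (L1/2)*cos(t1) = 2.65 * 0.2756 = 0.7304 m
Horizontal distance from joint 1 to link-2 COM:
  x_c2 = L1*cos(t1) + Lc2*cos(t1+t2)
       = 5.3*0.2756 + 0.9*0.9976 = 2.3587 m
tau1 = m1*g*x_c1 + m2*g*x_c2
     = 14*9.81*0.7304 + 2*9.81*2.3587
     = 100.3185 + 46.2774
     = 146.5959 Nm


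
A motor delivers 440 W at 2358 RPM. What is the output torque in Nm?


omega = 2358 * 2*pi/60 = 246.9292 rad/s
tau = P / omega = 440 / 246.9292
= 1.7819 Nm


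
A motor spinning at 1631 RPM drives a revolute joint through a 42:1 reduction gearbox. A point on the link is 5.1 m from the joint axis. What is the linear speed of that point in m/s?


omega_motor = 1631 * 2*pi/60 = 170.7979 rad/s
omega_joint = omega_motor / 42 = 4.0666 rad/s
v = omega_joint * r = 4.0666 * 5.1
= 20.7397 m/s


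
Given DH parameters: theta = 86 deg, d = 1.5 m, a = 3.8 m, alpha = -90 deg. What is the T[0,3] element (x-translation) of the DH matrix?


T[0,3] = a * cos(theta)
= 3.8 * cos(86 deg)
= 3.8 * 0.0698
= 0.2651


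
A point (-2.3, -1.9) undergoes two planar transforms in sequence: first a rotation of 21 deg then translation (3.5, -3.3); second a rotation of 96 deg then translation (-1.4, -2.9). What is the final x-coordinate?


After transform 1:
x1 = cos(21)*-2.3 - sin(21)*-1.9 + 3.5 = 2.0337
y1 = sin(21)*-2.3 + cos(21)*-1.9 + -3.3 = -5.898
After transform 2:
x2 = cos(96)*2.0337 - sin(96)*-5.898 + -1.4
= 4.2532


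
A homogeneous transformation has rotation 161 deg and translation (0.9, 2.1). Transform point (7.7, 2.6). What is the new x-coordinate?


x' = cos(theta)*px - sin(theta)*py + tx
= -0.9455*7.7 - 0.3256*2.6 + 0.9
= -7.227


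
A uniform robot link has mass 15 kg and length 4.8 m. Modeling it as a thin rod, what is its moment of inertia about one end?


I = (1/3) * m * L^2
= (1/3) * 15 * 4.8^2
= 0.333333 * 15 * 23.04
= 115.2 kg*m^2


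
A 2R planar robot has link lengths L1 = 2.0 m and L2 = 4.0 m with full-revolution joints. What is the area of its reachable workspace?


r_max = L1 + L2 = 6.0 m
r_min = |L1 - L2| = 2.0 m
Area = pi*(r_max^2 - r_min^2)
= pi*(36.0 - 4.0)
= pi * 32.0
= 100.531 m^2


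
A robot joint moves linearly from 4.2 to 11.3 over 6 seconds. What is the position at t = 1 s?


s = t/T = 1/6 = 0.1667
p(t) = p0 + (pf-p0)*s
= 4.2 + (11.3 - 4.2) * 0.1667
= 5.3833


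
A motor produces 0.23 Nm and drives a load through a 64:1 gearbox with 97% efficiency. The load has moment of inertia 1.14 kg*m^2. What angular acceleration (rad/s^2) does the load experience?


tau_out = tau_motor * N * eta
= 0.23 * 64 * 0.97 = 14.2784 Nm
alpha = tau_out / I = 14.2784 / 1.14
= 12.5249 rad/s^2


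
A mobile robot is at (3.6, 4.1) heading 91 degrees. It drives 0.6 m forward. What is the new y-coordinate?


y_new = y0 + d*sin(theta)
= 4.1 + 0.6*sin(91)
= 4.1 + 0.5999
= 4.6999


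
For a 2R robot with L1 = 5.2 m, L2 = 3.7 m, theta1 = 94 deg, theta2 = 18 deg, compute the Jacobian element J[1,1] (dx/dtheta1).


J[1,1] = -L1*sin(t1) - L2*sin(t1+t2)
= -5.2*sin(94) - 3.7*sin(112)
= -8.6179


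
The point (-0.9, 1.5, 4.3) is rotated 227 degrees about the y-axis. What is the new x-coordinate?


Rotation about y-axis: x' = x*cos(theta) + z*sin(theta)
= -0.9 * -0.682 + 4.3 * -0.7314
= -2.531


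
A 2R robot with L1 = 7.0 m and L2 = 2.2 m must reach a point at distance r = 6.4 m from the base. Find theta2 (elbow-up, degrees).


cos(theta2) = (r^2 - L1^2 - L2^2) / (2*L1*L2)
cos(theta2) = (40.96 - 49.0 - 4.84) / 30.8
cos(theta2) = -0.418182
theta2 = 114.7199 degrees


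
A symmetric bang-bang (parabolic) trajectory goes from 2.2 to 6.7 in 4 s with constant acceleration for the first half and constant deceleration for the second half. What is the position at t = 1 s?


Symmetric rest-to-rest: each phase covers (pf-p0)/2 in time T/2. 0.5*a*(T/2)^2 = (pf-p0)/2 => a = 4*(pf-p0)/T^2
a = 4*(6.7-2.2)/4^2 = 1.125
t = 1 is in the acceleration phase (t <= T/2).
p = p0 + 0.5*a*t^2 = 2.2 + 0.5*1.125*1^2
= 2.7625


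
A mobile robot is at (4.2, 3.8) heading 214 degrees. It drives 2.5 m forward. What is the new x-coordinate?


x_new = x0 + d*cos(theta)
= 4.2 + 2.5*cos(214)
= 4.2 + -2.0726
= 2.1274


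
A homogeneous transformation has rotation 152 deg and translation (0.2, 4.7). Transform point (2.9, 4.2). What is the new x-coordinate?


x' = cos(theta)*px - sin(theta)*py + tx
= -0.8829*2.9 - 0.4695*4.2 + 0.2
= -4.3323


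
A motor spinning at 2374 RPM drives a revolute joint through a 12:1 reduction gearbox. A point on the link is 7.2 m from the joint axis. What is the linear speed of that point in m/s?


omega_motor = 2374 * 2*pi/60 = 248.6047 rad/s
omega_joint = omega_motor / 12 = 20.7171 rad/s
v = omega_joint * r = 20.7171 * 7.2
= 149.1628 m/s


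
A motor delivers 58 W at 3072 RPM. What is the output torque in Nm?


omega = 3072 * 2*pi/60 = 321.6991 rad/s
tau = P / omega = 58 / 321.6991
= 0.1803 Nm


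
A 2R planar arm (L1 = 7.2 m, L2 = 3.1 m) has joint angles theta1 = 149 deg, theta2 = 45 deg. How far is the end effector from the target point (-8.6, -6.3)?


End effector via forward kinematics:
x = L1*cos(t1) + L2*cos(t1+t2) = -9.1795
y = L1*sin(t1) + L2*sin(t1+t2) = 2.9583
Distance to target:
d = sqrt((-8.6 - -9.1795)^2 + (-6.3 - 2.9583)^2)
= sqrt(0.3358 + 85.7164)
= 9.2764 m


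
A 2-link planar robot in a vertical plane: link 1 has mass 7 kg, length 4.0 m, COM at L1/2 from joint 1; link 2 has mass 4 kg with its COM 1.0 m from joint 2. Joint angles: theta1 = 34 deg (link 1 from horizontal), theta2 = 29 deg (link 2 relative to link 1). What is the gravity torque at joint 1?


Horizontal distance from joint 1 to link-1 COM:
  x_c1 = (L1/2)*cos(t1) = 2.0 * 0.829 = 1.6581 m
Horizontal distance from joint 1 to link-2 COM:
  x_c2 = L1*cos(t1) + Lc2*cos(t1+t2)
       = 4.0*0.829 + 1.0*0.454 = 3.7701 m
tau1 = m1*g*x_c1 + m2*g*x_c2
     = 7*9.81*1.6581 + 4*9.81*3.7701
     = 113.86 + 147.9403
     = 261.8003 Nm


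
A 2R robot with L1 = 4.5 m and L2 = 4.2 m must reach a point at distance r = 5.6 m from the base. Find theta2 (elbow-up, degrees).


cos(theta2) = (r^2 - L1^2 - L2^2) / (2*L1*L2)
cos(theta2) = (31.36 - 20.25 - 17.64) / 37.8
cos(theta2) = -0.172751
theta2 = 99.9478 degrees


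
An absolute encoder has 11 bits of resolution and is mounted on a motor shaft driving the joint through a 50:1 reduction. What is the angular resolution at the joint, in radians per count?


counts = 2^11 = 2048
effective counts at joint = 2048 * 50 = 102400
resolution = 2*pi / 102400
= 6.1359e-05 rad/count


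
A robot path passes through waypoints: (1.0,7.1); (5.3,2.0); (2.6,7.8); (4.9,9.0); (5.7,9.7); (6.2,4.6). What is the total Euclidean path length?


Segment lengths:
  seg1 = sqrt((4.3)^2 + (-5.1)^2) = 6.6708
  seg2 = sqrt((-2.7)^2 + (5.8)^2) = 6.3977
  seg3 = sqrt((2.3)^2 + (1.2)^2) = 2.5942
  seg4 = sqrt((0.8)^2 + (0.7)^2) = 1.063
  seg5 = sqrt((0.5)^2 + (-5.1)^2) = 5.1245
Total = 21.8502


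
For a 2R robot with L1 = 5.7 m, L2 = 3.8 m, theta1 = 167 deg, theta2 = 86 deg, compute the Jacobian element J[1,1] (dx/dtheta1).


J[1,1] = -L1*sin(t1) - L2*sin(t1+t2)
= -5.7*sin(167) - 3.8*sin(253)
= 2.3517


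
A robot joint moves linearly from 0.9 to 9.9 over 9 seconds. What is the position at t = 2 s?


s = t/T = 2/9 = 0.2222
p(t) = p0 + (pf-p0)*s
= 0.9 + (9.9 - 0.9) * 0.2222
= 2.9


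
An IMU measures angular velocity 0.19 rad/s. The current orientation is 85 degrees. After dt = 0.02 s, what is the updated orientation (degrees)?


delta_theta = w * dt = 0.19 * 0.02 = 0.0038 rad
= 0.2177 deg
theta_new = 85 + 0.2177 = 85.2177 deg


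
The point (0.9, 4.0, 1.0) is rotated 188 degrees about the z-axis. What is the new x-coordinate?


Rotation about z-axis: x' = x*cos(theta) - y*sin(theta)
= 0.9 * -0.9903 - 4.0 * -0.1392
= -0.3345


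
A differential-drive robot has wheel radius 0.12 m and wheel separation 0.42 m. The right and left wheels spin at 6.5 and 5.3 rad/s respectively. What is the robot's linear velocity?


vR = r*wR = 0.12*6.5 = 0.78 m/s
vL = r*wL = 0.12*5.3 = 0.636 m/s
v = (vR+vL)/2 = 0.708 m/s
omega = (vR-vL)/L = 0.3429 rad/s
linear velocity = 0.708 m/s


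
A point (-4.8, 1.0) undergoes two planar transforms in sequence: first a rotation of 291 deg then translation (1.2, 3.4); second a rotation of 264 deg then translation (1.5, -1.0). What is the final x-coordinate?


After transform 1:
x1 = cos(291)*-4.8 - sin(291)*1.0 + 1.2 = 0.4134
y1 = sin(291)*-4.8 + cos(291)*1.0 + 3.4 = 8.2396
After transform 2:
x2 = cos(264)*0.4134 - sin(264)*8.2396 + 1.5
= 9.6512


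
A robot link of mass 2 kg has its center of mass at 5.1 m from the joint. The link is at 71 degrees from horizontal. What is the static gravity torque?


tau = m*g*L*cos(angle)
= 2 * 9.81 * 5.1 * cos(71 deg)
= 2 * 9.81 * 5.1 * 0.3256
= 32.577 Nm


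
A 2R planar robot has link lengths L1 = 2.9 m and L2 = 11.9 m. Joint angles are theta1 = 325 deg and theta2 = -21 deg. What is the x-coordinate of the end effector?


Convert angles to radians: theta1 = 5.6723, theta2 = -0.3665
x = L1*cos(theta1) + L2*cos(theta1+theta2)
x = 2.3755 + 6.6544
x = 9.0299


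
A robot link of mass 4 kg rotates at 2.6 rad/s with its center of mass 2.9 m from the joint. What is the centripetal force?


F = m * omega^2 * r
= 4 * 2.6^2 * 2.9
= 4 * 6.76 * 2.9
= 78.416 N


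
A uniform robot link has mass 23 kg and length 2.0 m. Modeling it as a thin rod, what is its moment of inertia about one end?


I = (1/3) * m * L^2
= (1/3) * 23 * 2.0^2
= 0.333333 * 23 * 4.0
= 30.6667 kg*m^2


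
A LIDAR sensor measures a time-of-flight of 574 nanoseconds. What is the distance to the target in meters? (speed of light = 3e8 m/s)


tof = 574 ns = 5.74e-07 s
dist = c * tof / 2
= 3e8 * 5.74e-07 / 2
= 86.1 m


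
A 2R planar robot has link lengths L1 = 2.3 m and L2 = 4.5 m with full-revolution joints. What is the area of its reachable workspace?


r_max = L1 + L2 = 6.8 m
r_min = |L1 - L2| = 2.2 m
Area = pi*(r_max^2 - r_min^2)
= pi*(46.24 - 4.84)
= pi * 41.4
= 130.0619 m^2


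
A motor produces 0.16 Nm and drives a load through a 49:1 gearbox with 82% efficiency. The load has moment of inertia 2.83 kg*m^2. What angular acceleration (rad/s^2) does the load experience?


tau_out = tau_motor * N * eta
= 0.16 * 49 * 0.82 = 6.4288 Nm
alpha = tau_out / I = 6.4288 / 2.83
= 2.2717 rad/s^2


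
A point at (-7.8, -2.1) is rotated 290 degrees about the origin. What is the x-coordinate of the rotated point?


x' = x*cos(theta) - y*sin(theta)
cos(290 deg) = 0.342, sin(290 deg) = -0.9397
x' = -7.8 * 0.342 - -2.1 * -0.9397
= -2.6678 - 1.9734
= -4.6411


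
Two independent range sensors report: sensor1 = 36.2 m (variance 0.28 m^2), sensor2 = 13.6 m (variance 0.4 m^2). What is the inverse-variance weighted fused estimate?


w1 = (1/var1) / (1/var1 + 1/var2)
   = 3.5714 / (3.5714 + 2.5) = 0.5882
w2 = 1 - w1 = 0.4118
fused = w1*s1 + w2*s2 = 21.2941 + 5.6
= 26.8941 m


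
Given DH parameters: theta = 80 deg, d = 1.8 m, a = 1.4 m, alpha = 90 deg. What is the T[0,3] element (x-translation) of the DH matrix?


T[0,3] = a * cos(theta)
= 1.4 * cos(80 deg)
= 1.4 * 0.1736
= 0.2431


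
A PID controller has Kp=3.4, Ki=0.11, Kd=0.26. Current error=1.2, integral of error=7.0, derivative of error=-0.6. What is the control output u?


u = Kp*e + Ki*int(e) + Kd*de/dt
= 3.4*1.2 + 0.11*7.0 + 0.26*(-0.6)
= 4.08 + 0.77 + -0.156
= 4.694


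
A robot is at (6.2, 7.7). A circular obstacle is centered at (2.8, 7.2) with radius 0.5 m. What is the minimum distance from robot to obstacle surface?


center_dist = sqrt((6.2-2.8)^2 + (7.7-7.2)^2)
= sqrt(11.56 + 0.25)
= 3.4366
min_dist = center_dist - radius = 3.4366 - 0.5 = 2.9366 m


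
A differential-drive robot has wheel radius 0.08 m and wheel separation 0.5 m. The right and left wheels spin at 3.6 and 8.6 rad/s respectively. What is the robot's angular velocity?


vR = r*wR = 0.08*3.6 = 0.288 m/s
vL = r*wL = 0.08*8.6 = 0.688 m/s
v = (vR+vL)/2 = 0.488 m/s
omega = (vR-vL)/L = -0.8 rad/s
angular velocity = -0.8 rad/s


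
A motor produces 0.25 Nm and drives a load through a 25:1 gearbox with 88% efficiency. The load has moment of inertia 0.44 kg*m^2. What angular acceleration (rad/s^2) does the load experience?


tau_out = tau_motor * N * eta
= 0.25 * 25 * 0.88 = 5.5 Nm
alpha = tau_out / I = 5.5 / 0.44
= 12.5 rad/s^2


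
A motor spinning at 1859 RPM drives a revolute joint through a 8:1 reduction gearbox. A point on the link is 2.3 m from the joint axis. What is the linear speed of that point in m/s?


omega_motor = 1859 * 2*pi/60 = 194.674 rad/s
omega_joint = omega_motor / 8 = 24.3343 rad/s
v = omega_joint * r = 24.3343 * 2.3
= 55.9688 m/s


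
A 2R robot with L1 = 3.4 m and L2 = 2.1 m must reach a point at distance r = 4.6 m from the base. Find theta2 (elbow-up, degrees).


cos(theta2) = (r^2 - L1^2 - L2^2) / (2*L1*L2)
cos(theta2) = (21.16 - 11.56 - 4.41) / 14.28
cos(theta2) = 0.363445
theta2 = 68.6881 degrees


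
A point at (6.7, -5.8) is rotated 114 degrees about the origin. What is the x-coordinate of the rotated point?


x' = x*cos(theta) - y*sin(theta)
cos(114 deg) = -0.4067, sin(114 deg) = 0.9135
x' = 6.7 * -0.4067 - -5.8 * 0.9135
= -2.7251 - -5.2986
= 2.5734


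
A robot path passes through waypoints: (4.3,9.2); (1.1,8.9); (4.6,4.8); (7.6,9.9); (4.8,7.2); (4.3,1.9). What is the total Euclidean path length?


Segment lengths:
  seg1 = sqrt((-3.2)^2 + (-0.3)^2) = 3.214
  seg2 = sqrt((3.5)^2 + (-4.1)^2) = 5.3907
  seg3 = sqrt((3.0)^2 + (5.1)^2) = 5.9169
  seg4 = sqrt((-2.8)^2 + (-2.7)^2) = 3.8897
  seg5 = sqrt((-0.5)^2 + (-5.3)^2) = 5.3235
Total = 23.735


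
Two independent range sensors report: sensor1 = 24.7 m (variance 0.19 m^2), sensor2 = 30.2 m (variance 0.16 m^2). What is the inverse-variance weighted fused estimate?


w1 = (1/var1) / (1/var1 + 1/var2)
   = 5.2632 / (5.2632 + 6.25) = 0.4571
w2 = 1 - w1 = 0.5429
fused = w1*s1 + w2*s2 = 11.2914 + 16.3943
= 27.6857 m


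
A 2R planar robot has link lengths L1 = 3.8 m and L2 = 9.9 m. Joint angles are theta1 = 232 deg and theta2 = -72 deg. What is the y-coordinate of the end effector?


Convert angles to radians: theta1 = 4.0492, theta2 = -1.2566
y = L1*sin(theta1) + L2*sin(theta1+theta2)
y = -2.9944 + 3.386
y = 0.3916


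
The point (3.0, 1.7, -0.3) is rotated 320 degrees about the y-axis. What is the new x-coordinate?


Rotation about y-axis: x' = x*cos(theta) + z*sin(theta)
= 3.0 * 0.766 + -0.3 * -0.6428
= 2.491


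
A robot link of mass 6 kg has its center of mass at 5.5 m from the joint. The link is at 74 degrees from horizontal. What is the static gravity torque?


tau = m*g*L*cos(angle)
= 6 * 9.81 * 5.5 * cos(74 deg)
= 6 * 9.81 * 5.5 * 0.2756
= 89.2321 Nm


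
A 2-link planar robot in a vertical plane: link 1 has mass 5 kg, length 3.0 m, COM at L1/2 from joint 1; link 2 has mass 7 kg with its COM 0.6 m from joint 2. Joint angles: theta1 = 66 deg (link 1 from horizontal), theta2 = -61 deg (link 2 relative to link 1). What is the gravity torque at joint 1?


Horizontal distance from joint 1 to link-1 COM:
  x_c1 = (L1/2)*cos(t1) = 1.5 * 0.4067 = 0.6101 m
Horizontal distance from joint 1 to link-2 COM:
  x_c2 = L1*cos(t1) + Lc2*cos(t1+t2)
       = 3.0*0.4067 + 0.6*0.9962 = 1.8179 m
tau1 = m1*g*x_c1 + m2*g*x_c2
     = 5*9.81*0.6101 + 7*9.81*1.8179
     = 29.9256 + 124.837
     = 154.7627 Nm
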